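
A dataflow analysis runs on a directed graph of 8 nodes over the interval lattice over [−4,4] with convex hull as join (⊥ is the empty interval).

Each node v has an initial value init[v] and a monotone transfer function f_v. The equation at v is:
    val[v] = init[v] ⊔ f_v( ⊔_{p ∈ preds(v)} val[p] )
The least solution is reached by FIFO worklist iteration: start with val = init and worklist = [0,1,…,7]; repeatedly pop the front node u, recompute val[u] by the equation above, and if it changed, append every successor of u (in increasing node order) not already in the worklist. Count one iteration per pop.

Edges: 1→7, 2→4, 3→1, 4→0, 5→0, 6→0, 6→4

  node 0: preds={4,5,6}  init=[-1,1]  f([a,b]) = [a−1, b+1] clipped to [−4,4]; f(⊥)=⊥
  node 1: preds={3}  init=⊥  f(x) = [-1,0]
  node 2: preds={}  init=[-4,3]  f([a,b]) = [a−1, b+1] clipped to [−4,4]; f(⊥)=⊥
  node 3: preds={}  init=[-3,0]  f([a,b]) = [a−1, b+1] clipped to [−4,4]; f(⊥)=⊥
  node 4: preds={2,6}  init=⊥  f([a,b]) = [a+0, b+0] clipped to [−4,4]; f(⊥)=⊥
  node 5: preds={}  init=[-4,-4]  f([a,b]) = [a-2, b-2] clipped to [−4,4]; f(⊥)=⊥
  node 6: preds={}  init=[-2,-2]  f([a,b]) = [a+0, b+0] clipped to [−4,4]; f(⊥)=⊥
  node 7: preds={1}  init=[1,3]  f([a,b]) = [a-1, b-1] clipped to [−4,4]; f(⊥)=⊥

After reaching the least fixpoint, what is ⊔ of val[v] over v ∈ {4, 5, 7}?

Trace (9 dequeues):
  [1] u=0 | in [-4,-2] | out [-4,1] | prev [-1,1] | push {}
  [2] u=1 | in [-3,0] | out [-1,0] | prev ⊥ | push {}
  [3] u=2 | in ⊥ | out [-4,3] | ==
  [4] u=3 | in ⊥ | out [-3,0] | ==
  [5] u=4 | in [-4,3] | out [-4,3] | prev ⊥ | push {0}
  [6] u=5 | in ⊥ | out [-4,-4] | ==
  [7] u=6 | in ⊥ | out [-2,-2] | ==
  [8] u=7 | in [-1,0] | out [-2,3] | prev [1,3] | push {}
  [9] u=0 | in [-4,3] | out [-4,4] | prev [-4,1] | push {}

Converged values:
  [0] [-4,4]
  [1] [-1,0]
  [2] [-4,3]
  [3] [-3,0]
  [4] [-4,3]
  [5] [-4,-4]
  [6] [-2,-2]
  [7] [-2,3]

[-4,3]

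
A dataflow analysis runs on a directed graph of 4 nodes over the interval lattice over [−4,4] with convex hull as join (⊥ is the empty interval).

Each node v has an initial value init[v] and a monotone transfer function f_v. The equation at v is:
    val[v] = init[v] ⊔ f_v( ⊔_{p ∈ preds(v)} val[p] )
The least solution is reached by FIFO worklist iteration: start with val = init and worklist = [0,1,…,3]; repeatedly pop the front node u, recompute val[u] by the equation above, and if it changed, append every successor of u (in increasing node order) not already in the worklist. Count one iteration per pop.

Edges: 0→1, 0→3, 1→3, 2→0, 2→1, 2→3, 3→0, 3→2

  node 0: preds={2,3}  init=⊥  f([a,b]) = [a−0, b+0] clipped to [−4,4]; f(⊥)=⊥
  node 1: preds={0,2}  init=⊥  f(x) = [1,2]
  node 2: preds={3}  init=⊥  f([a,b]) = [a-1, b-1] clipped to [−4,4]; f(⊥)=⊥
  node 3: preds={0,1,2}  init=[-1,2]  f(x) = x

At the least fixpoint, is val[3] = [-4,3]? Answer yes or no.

Trace (16 dequeues):
  [1] u=0 | in [-1,2] | out [-1,2] | prev ⊥ | push {}
  [2] u=1 | in [-1,2] | out [1,2] | prev ⊥ | push {}
  [3] u=2 | in [-1,2] | out [-2,1] | prev ⊥ | push {0,1}
  [4] u=3 | in [-2,2] | out [-2,2] | prev [-1,2] | push {2}
  [5] u=0 | in [-2,2] | out [-2,2] | prev [-1,2] | push {3}
  [6] u=1 | in [-2,2] | out [1,2] | ==
  [7] u=2 | in [-2,2] | out [-3,1] | prev [-2,1] | push {0,1}
  [8] u=3 | in [-3,2] | out [-3,2] | prev [-2,2] | push {2}
  [9] u=0 | in [-3,2] | out [-3,2] | prev [-2,2] | push {3}
  [10] u=1 | in [-3,2] | out [1,2] | ==
  [11] u=2 | in [-3,2] | out [-4,1] | prev [-3,1] | push {0,1}
  [12] u=3 | in [-4,2] | out [-4,2] | prev [-3,2] | push {2}
  [13] u=0 | in [-4,2] | out [-4,2] | prev [-3,2] | push {3}
  [14] u=1 | in [-4,2] | out [1,2] | ==
  [15] u=2 | in [-4,2] | out [-4,1] | ==
  [16] u=3 | in [-4,2] | out [-4,2] | ==

Converged values:
  [0] [-4,2]
  [1] [1,2]
  [2] [-4,1]
  [3] [-4,2]

no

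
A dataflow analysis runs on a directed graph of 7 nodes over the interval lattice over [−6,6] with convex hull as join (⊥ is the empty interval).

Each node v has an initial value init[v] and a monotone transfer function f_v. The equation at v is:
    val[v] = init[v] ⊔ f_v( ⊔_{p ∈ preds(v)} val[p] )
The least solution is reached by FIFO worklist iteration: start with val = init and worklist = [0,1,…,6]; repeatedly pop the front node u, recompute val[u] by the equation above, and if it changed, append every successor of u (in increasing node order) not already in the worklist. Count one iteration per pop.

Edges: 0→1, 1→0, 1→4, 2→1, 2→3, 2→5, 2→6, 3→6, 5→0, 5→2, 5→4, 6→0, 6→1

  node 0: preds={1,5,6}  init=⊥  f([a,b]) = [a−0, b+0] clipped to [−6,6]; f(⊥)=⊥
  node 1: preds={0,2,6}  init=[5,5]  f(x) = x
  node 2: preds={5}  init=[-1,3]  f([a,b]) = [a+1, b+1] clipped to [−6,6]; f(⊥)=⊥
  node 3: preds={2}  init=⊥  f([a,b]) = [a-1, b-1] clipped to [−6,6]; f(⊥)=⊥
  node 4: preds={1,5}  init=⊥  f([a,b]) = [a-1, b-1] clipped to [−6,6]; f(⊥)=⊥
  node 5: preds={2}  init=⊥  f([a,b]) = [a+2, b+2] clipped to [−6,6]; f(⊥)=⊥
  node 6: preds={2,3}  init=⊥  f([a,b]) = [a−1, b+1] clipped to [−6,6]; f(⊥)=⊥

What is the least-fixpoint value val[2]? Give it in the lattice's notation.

[-1,6]

Iteration log — 18 steps:
  step 1. node 0  ⊔preds=[5,5]  new=[5,5]  old=⊥  +wl: 
  step 2. node 1  ⊔preds=[-1,5]  new=[-1,5]  old=[5,5]  +wl: 0
  step 3. node 2  ⊔preds=⊥  new=[-1,3]  stable
  step 4. node 3  ⊔preds=[-1,3]  new=[-2,2]  old=⊥  +wl: 
  step 5. node 4  ⊔preds=[-1,5]  new=[-2,4]  old=⊥  +wl: 
  step 6. node 5  ⊔preds=[-1,3]  new=[1,5]  old=⊥  +wl: 2,4
  step 7. node 6  ⊔preds=[-2,3]  new=[-3,4]  old=⊥  +wl: 1
  step 8. node 0  ⊔preds=[-3,5]  new=[-3,5]  old=[5,5]  +wl: 
  step 9. node 2  ⊔preds=[1,5]  new=[-1,6]  old=[-1,3]  +wl: 3,5,6
  step 10. node 4  ⊔preds=[-1,5]  new=[-2,4]  stable
  step 11. node 1  ⊔preds=[-3,6]  new=[-3,6]  old=[-1,5]  +wl: 0,4
  step 12. node 3  ⊔preds=[-1,6]  new=[-2,5]  old=[-2,2]  +wl: 
  step 13. node 5  ⊔preds=[-1,6]  new=[1,6]  old=[1,5]  +wl: 2
  step 14. node 6  ⊔preds=[-2,6]  new=[-3,6]  old=[-3,4]  +wl: 1
  step 15. node 0  ⊔preds=[-3,6]  new=[-3,6]  old=[-3,5]  +wl: 
  step 16. node 4  ⊔preds=[-3,6]  new=[-4,5]  old=[-2,4]  +wl: 
  step 17. node 2  ⊔preds=[1,6]  new=[-1,6]  stable
  step 18. node 1  ⊔preds=[-3,6]  new=[-3,6]  stable

Least fixpoint reached:
  node 0: [-3,6]
  node 1: [-3,6]
  node 2: [-1,6]
  node 3: [-2,5]
  node 4: [-4,5]
  node 5: [1,6]
  node 6: [-3,6]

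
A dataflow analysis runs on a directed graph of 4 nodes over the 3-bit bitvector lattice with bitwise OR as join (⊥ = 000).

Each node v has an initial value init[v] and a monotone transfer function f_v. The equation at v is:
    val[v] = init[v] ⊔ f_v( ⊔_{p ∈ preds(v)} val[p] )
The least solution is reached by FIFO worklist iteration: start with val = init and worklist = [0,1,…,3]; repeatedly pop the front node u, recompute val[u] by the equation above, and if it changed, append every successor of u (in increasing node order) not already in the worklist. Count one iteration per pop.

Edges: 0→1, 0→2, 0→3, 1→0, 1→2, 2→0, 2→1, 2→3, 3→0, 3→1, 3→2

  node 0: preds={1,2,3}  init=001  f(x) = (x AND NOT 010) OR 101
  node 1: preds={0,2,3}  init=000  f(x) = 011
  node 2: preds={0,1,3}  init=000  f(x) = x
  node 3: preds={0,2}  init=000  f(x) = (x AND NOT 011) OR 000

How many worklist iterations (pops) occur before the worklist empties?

Iteration log — 7 steps:
  step 1. node 0  ⊔preds=000  new=101  old=001  +wl: 
  step 2. node 1  ⊔preds=101  new=011  old=000  +wl: 0
  step 3. node 2  ⊔preds=111  new=111  old=000  +wl: 1
  step 4. node 3  ⊔preds=111  new=100  old=000  +wl: 2
  step 5. node 0  ⊔preds=111  new=101  stable
  step 6. node 1  ⊔preds=111  new=011  stable
  step 7. node 2  ⊔preds=111  new=111  stable

Least fixpoint reached:
  node 0: 101
  node 1: 011
  node 2: 111
  node 3: 100

7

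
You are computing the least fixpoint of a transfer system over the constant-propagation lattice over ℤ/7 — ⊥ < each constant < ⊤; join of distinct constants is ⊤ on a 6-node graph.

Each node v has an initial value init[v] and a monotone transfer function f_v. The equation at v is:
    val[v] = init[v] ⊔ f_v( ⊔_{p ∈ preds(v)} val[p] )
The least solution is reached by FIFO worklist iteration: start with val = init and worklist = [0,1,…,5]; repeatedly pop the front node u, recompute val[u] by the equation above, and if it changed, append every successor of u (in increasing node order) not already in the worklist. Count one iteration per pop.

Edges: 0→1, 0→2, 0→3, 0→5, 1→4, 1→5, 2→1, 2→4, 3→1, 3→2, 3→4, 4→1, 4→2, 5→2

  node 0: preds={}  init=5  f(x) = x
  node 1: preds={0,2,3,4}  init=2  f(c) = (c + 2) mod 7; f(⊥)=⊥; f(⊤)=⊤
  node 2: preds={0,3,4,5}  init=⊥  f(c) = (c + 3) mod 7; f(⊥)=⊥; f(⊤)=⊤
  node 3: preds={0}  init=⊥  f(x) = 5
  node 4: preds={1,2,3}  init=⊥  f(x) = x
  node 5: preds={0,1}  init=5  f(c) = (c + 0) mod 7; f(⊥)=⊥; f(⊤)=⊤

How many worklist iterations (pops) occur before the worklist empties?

Iteration log — 10 steps:
  step 1. node 0  ⊔preds=⊥  new=5  stable
  step 2. node 1  ⊔preds=5  new=⊤  old=2  +wl: 
  step 3. node 2  ⊔preds=5  new=1  old=⊥  +wl: 1
  step 4. node 3  ⊔preds=5  new=5  old=⊥  +wl: 2
  step 5. node 4  ⊔preds=⊤  new=⊤  old=⊥  +wl: 
  step 6. node 5  ⊔preds=⊤  new=⊤  old=5  +wl: 
  step 7. node 1  ⊔preds=⊤  new=⊤  stable
  step 8. node 2  ⊔preds=⊤  new=⊤  old=1  +wl: 1,4
  step 9. node 1  ⊔preds=⊤  new=⊤  stable
  step 10. node 4  ⊔preds=⊤  new=⊤  stable

Least fixpoint reached:
  node 0: 5
  node 1: ⊤
  node 2: ⊤
  node 3: 5
  node 4: ⊤
  node 5: ⊤

10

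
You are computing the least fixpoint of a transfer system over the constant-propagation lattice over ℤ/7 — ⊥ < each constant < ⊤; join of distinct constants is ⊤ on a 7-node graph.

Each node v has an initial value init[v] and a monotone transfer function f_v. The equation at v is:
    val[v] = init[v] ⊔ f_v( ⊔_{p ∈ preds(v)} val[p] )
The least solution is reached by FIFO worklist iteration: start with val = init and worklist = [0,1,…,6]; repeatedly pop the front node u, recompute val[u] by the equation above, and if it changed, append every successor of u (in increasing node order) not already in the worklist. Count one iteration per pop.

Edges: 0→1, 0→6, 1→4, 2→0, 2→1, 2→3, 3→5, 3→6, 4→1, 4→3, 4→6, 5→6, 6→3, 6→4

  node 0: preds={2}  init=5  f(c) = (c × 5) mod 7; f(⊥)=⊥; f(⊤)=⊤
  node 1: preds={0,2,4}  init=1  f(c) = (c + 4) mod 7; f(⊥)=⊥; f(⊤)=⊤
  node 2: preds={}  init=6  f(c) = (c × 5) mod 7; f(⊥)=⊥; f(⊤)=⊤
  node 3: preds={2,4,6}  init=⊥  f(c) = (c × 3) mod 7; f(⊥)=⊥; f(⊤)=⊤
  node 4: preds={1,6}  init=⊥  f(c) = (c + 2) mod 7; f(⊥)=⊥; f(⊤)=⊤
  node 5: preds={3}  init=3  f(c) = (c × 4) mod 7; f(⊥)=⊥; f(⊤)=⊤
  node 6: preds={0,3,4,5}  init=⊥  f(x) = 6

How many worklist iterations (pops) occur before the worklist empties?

Iteration log — 12 steps:
  step 1. node 0  ⊔preds=6  new=⊤  old=5  +wl: 
  step 2. node 1  ⊔preds=⊤  new=⊤  old=1  +wl: 
  step 3. node 2  ⊔preds=⊥  new=6  stable
  step 4. node 3  ⊔preds=6  new=4  old=⊥  +wl: 
  step 5. node 4  ⊔preds=⊤  new=⊤  old=⊥  +wl: 1,3
  step 6. node 5  ⊔preds=4  new=⊤  old=3  +wl: 
  step 7. node 6  ⊔preds=⊤  new=6  old=⊥  +wl: 4
  step 8. node 1  ⊔preds=⊤  new=⊤  stable
  step 9. node 3  ⊔preds=⊤  new=⊤  old=4  +wl: 5,6
  step 10. node 4  ⊔preds=⊤  new=⊤  stable
  step 11. node 5  ⊔preds=⊤  new=⊤  stable
  step 12. node 6  ⊔preds=⊤  new=6  stable

Least fixpoint reached:
  node 0: ⊤
  node 1: ⊤
  node 2: 6
  node 3: ⊤
  node 4: ⊤
  node 5: ⊤
  node 6: 6

12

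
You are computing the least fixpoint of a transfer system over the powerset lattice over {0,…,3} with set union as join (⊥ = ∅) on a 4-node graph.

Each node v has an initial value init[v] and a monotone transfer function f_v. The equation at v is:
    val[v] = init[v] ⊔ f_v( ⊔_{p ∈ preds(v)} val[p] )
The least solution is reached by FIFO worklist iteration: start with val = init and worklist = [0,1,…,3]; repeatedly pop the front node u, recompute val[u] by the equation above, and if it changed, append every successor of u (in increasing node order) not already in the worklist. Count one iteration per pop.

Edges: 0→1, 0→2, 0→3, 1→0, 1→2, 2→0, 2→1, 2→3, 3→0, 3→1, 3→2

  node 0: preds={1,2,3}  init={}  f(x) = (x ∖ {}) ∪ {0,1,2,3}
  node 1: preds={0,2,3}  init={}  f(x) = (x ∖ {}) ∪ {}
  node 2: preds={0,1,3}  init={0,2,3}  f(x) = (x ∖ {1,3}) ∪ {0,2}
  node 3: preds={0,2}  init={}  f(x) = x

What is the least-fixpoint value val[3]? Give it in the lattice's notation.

{0,1,2,3}

Trace (7 dequeues):
  [1] u=0 | in {0,2,3} | out {0,1,2,3} | prev {} | push {}
  [2] u=1 | in {0,1,2,3} | out {0,1,2,3} | prev {} | push {0}
  [3] u=2 | in {0,1,2,3} | out {0,2,3} | ==
  [4] u=3 | in {0,1,2,3} | out {0,1,2,3} | prev {} | push {1,2}
  [5] u=0 | in {0,1,2,3} | out {0,1,2,3} | ==
  [6] u=1 | in {0,1,2,3} | out {0,1,2,3} | ==
  [7] u=2 | in {0,1,2,3} | out {0,2,3} | ==

Converged values:
  [0] {0,1,2,3}
  [1] {0,1,2,3}
  [2] {0,2,3}
  [3] {0,1,2,3}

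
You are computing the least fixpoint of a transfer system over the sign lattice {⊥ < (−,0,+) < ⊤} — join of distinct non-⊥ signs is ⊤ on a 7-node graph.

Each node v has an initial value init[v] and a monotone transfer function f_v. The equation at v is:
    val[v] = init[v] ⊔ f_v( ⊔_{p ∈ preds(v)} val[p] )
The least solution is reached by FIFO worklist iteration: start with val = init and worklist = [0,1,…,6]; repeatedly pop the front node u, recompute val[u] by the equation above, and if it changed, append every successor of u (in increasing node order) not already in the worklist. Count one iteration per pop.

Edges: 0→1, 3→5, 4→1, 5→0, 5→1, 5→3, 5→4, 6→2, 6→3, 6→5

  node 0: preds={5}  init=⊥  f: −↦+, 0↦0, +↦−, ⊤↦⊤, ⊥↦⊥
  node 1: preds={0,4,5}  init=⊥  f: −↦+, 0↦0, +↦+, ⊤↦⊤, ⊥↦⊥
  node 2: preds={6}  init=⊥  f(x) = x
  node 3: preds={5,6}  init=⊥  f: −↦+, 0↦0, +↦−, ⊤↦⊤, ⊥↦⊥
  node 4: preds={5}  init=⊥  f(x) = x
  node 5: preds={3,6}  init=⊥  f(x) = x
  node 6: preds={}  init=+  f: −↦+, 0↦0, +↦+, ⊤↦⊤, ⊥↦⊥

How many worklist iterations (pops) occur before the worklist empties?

Worklist (13 pops):
  #1 pop 0: in=⊥ → ⊥ (no change)
  #2 pop 1: in=⊥ → ⊥ (no change)
  #3 pop 2: in=+ → + (was ⊥); enqueue []
  #4 pop 3: in=+ → − (was ⊥); enqueue []
  #5 pop 4: in=⊥ → ⊥ (no change)
  #6 pop 5: in=⊤ → ⊤ (was ⊥); enqueue [0,1,3,4]
  #7 pop 6: in=⊥ → + (no change)
  #8 pop 0: in=⊤ → ⊤ (was ⊥); enqueue []
  #9 pop 1: in=⊤ → ⊤ (was ⊥); enqueue []
  #10 pop 3: in=⊤ → ⊤ (was −); enqueue [5]
  #11 pop 4: in=⊤ → ⊤ (was ⊥); enqueue [1]
  #12 pop 5: in=⊤ → ⊤ (no change)
  #13 pop 1: in=⊤ → ⊤ (no change)

Fixpoint:
  val[0] = ⊤
  val[1] = ⊤
  val[2] = +
  val[3] = ⊤
  val[4] = ⊤
  val[5] = ⊤
  val[6] = +

13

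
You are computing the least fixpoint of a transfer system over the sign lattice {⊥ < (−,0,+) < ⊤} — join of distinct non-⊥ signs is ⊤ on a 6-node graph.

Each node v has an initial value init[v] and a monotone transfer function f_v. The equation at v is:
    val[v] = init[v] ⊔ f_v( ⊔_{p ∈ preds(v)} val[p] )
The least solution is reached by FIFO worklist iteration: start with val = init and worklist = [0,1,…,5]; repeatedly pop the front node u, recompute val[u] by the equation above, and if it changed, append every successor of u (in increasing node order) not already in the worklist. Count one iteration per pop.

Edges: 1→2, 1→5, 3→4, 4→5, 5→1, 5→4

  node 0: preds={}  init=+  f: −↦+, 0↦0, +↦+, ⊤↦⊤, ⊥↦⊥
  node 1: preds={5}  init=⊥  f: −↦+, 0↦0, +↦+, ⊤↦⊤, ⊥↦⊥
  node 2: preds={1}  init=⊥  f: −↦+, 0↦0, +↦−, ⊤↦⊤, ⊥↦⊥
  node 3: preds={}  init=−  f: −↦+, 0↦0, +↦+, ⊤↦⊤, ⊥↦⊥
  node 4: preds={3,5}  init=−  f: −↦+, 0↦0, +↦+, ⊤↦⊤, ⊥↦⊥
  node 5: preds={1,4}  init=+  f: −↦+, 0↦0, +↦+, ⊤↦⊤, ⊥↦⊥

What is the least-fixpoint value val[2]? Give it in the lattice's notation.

Iteration log — 10 steps:
  step 1. node 0  ⊔preds=⊥  new=+  stable
  step 2. node 1  ⊔preds=+  new=+  old=⊥  +wl: 
  step 3. node 2  ⊔preds=+  new=−  old=⊥  +wl: 
  step 4. node 3  ⊔preds=⊥  new=−  stable
  step 5. node 4  ⊔preds=⊤  new=⊤  old=−  +wl: 
  step 6. node 5  ⊔preds=⊤  new=⊤  old=+  +wl: 1,4
  step 7. node 1  ⊔preds=⊤  new=⊤  old=+  +wl: 2,5
  step 8. node 4  ⊔preds=⊤  new=⊤  stable
  step 9. node 2  ⊔preds=⊤  new=⊤  old=−  +wl: 
  step 10. node 5  ⊔preds=⊤  new=⊤  stable

Least fixpoint reached:
  node 0: +
  node 1: ⊤
  node 2: ⊤
  node 3: −
  node 4: ⊤
  node 5: ⊤

⊤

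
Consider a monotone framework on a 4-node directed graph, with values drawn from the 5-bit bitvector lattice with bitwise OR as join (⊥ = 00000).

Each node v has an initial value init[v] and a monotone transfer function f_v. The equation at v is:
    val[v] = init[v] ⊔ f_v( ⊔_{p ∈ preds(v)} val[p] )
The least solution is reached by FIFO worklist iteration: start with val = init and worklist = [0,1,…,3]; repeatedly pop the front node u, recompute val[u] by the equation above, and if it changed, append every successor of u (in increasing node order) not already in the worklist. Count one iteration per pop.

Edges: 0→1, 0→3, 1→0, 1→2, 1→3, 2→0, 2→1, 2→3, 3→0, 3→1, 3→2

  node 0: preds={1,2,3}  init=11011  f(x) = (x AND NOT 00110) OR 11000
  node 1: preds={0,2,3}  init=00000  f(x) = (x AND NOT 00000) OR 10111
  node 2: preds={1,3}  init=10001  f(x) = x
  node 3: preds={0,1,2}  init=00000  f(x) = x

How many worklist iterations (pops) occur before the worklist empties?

Worklist (7 pops):
  #1 pop 0: in=10001 → 11011 (no change)
  #2 pop 1: in=11011 → 11111 (was 00000); enqueue [0]
  #3 pop 2: in=11111 → 11111 (was 10001); enqueue [1]
  #4 pop 3: in=11111 → 11111 (was 00000); enqueue [2]
  #5 pop 0: in=11111 → 11011 (no change)
  #6 pop 1: in=11111 → 11111 (no change)
  #7 pop 2: in=11111 → 11111 (no change)

Fixpoint:
  val[0] = 11011
  val[1] = 11111
  val[2] = 11111
  val[3] = 11111

7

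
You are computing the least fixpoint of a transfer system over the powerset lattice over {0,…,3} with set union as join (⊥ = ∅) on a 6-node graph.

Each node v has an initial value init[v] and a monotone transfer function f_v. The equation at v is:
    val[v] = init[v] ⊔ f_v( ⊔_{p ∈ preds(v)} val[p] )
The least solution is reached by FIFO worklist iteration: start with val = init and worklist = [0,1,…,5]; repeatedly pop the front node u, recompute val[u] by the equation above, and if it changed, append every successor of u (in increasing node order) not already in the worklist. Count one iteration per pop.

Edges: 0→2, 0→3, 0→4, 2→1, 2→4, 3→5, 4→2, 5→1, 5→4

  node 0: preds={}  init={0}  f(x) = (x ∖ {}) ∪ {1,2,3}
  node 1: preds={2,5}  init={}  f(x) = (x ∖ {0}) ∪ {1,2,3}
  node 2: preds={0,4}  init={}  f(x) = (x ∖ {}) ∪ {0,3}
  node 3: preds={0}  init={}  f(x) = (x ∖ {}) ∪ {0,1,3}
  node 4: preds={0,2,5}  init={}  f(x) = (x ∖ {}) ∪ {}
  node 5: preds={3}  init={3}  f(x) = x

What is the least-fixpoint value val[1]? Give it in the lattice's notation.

{1,2,3}

Trace (9 dequeues):
  [1] u=0 | in {} | out {0,1,2,3} | prev {0} | push {}
  [2] u=1 | in {3} | out {1,2,3} | prev {} | push {}
  [3] u=2 | in {0,1,2,3} | out {0,1,2,3} | prev {} | push {1}
  [4] u=3 | in {0,1,2,3} | out {0,1,2,3} | prev {} | push {}
  [5] u=4 | in {0,1,2,3} | out {0,1,2,3} | prev {} | push {2}
  [6] u=5 | in {0,1,2,3} | out {0,1,2,3} | prev {3} | push {4}
  [7] u=1 | in {0,1,2,3} | out {1,2,3} | ==
  [8] u=2 | in {0,1,2,3} | out {0,1,2,3} | ==
  [9] u=4 | in {0,1,2,3} | out {0,1,2,3} | ==

Converged values:
  [0] {0,1,2,3}
  [1] {1,2,3}
  [2] {0,1,2,3}
  [3] {0,1,2,3}
  [4] {0,1,2,3}
  [5] {0,1,2,3}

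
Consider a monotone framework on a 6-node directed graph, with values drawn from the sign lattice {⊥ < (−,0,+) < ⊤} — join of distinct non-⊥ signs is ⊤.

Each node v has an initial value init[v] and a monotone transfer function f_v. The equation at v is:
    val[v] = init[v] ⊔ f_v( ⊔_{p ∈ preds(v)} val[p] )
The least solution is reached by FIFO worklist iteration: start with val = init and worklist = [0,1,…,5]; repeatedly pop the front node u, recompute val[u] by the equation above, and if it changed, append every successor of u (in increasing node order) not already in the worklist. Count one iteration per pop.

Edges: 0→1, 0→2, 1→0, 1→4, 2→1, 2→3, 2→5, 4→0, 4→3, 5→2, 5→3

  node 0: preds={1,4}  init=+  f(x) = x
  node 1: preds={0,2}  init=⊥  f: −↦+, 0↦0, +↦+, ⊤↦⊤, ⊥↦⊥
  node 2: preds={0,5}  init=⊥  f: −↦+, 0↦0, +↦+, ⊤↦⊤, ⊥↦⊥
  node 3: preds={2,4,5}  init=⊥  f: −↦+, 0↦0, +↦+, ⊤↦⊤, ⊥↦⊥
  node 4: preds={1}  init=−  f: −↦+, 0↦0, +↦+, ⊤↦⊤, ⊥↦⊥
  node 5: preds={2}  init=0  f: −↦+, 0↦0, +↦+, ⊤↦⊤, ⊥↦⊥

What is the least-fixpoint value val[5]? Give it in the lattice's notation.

⊤

Trace (10 dequeues):
  [1] u=0 | in − | out ⊤ | prev + | push {}
  [2] u=1 | in ⊤ | out ⊤ | prev ⊥ | push {0}
  [3] u=2 | in ⊤ | out ⊤ | prev ⊥ | push {1}
  [4] u=3 | in ⊤ | out ⊤ | prev ⊥ | push {}
  [5] u=4 | in ⊤ | out ⊤ | prev − | push {3}
  [6] u=5 | in ⊤ | out ⊤ | prev 0 | push {2}
  [7] u=0 | in ⊤ | out ⊤ | ==
  [8] u=1 | in ⊤ | out ⊤ | ==
  [9] u=3 | in ⊤ | out ⊤ | ==
  [10] u=2 | in ⊤ | out ⊤ | ==

Converged values:
  [0] ⊤
  [1] ⊤
  [2] ⊤
  [3] ⊤
  [4] ⊤
  [5] ⊤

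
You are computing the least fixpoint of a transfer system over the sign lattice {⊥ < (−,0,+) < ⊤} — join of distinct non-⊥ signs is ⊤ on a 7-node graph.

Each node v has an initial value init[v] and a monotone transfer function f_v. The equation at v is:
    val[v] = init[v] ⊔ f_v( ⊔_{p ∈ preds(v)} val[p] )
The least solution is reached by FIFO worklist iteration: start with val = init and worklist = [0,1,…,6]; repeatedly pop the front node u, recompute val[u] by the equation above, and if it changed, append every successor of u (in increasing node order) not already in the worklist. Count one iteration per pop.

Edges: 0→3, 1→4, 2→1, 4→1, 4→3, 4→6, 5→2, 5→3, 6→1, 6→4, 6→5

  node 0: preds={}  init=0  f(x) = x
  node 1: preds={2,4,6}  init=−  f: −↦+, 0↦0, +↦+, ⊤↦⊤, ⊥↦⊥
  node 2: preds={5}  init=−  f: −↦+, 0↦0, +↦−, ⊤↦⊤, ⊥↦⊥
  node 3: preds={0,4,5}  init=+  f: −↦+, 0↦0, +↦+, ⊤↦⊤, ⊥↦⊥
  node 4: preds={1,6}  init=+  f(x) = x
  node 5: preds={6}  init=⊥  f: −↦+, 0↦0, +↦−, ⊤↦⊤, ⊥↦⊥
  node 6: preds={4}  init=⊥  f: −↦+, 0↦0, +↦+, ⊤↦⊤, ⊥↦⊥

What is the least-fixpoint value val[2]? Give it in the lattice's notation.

⊤

Iteration log — 14 steps:
  step 1. node 0  ⊔preds=⊥  new=0  stable
  step 2. node 1  ⊔preds=⊤  new=⊤  old=−  +wl: 
  step 3. node 2  ⊔preds=⊥  new=−  stable
  step 4. node 3  ⊔preds=⊤  new=⊤  old=+  +wl: 
  step 5. node 4  ⊔preds=⊤  new=⊤  old=+  +wl: 1,3
  step 6. node 5  ⊔preds=⊥  new=⊥  stable
  step 7. node 6  ⊔preds=⊤  new=⊤  old=⊥  +wl: 4,5
  step 8. node 1  ⊔preds=⊤  new=⊤  stable
  step 9. node 3  ⊔preds=⊤  new=⊤  stable
  step 10. node 4  ⊔preds=⊤  new=⊤  stable
  step 11. node 5  ⊔preds=⊤  new=⊤  old=⊥  +wl: 2,3
  step 12. node 2  ⊔preds=⊤  new=⊤  old=−  +wl: 1
  step 13. node 3  ⊔preds=⊤  new=⊤  stable
  step 14. node 1  ⊔preds=⊤  new=⊤  stable

Least fixpoint reached:
  node 0: 0
  node 1: ⊤
  node 2: ⊤
  node 3: ⊤
  node 4: ⊤
  node 5: ⊤
  node 6: ⊤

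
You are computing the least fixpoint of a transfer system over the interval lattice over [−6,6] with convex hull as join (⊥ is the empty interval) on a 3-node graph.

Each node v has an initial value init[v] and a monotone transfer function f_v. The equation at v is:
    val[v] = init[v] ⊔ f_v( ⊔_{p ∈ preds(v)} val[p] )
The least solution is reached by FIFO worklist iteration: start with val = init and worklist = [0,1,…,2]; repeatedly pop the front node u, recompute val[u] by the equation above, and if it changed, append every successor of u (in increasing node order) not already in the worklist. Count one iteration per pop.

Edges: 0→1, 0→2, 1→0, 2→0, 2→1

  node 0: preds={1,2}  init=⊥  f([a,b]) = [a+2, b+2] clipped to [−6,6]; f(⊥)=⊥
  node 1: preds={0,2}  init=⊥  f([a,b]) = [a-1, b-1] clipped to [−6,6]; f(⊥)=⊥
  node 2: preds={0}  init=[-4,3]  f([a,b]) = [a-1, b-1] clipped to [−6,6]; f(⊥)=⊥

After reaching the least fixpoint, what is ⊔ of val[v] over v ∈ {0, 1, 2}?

[-5,6]

Trace (8 dequeues):
  [1] u=0 | in [-4,3] | out [-2,5] | prev ⊥ | push {}
  [2] u=1 | in [-4,5] | out [-5,4] | prev ⊥ | push {0}
  [3] u=2 | in [-2,5] | out [-4,4] | prev [-4,3] | push {1}
  [4] u=0 | in [-5,4] | out [-3,6] | prev [-2,5] | push {2}
  [5] u=1 | in [-4,6] | out [-5,5] | prev [-5,4] | push {0}
  [6] u=2 | in [-3,6] | out [-4,5] | prev [-4,4] | push {1}
  [7] u=0 | in [-5,5] | out [-3,6] | ==
  [8] u=1 | in [-4,6] | out [-5,5] | ==

Converged values:
  [0] [-3,6]
  [1] [-5,5]
  [2] [-4,5]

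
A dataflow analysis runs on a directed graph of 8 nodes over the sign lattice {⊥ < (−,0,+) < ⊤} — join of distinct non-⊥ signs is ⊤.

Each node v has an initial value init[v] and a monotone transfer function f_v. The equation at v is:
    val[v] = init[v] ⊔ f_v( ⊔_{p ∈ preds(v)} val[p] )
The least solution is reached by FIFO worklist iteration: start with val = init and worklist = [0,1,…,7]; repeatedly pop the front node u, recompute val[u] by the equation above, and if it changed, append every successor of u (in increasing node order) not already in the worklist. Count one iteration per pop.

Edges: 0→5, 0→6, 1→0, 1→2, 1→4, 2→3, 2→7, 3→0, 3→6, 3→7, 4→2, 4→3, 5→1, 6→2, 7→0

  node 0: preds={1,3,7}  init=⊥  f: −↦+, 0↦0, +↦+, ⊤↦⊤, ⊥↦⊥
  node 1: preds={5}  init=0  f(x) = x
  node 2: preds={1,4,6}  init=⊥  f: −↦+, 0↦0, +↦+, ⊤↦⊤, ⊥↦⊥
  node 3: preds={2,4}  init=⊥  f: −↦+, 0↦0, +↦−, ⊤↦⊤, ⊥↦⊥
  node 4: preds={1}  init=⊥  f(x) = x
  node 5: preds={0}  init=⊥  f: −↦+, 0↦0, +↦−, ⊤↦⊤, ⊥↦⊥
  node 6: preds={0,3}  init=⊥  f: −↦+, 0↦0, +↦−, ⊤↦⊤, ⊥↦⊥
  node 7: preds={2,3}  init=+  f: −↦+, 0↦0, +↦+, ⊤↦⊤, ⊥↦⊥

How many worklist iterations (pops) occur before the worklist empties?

Trace (19 dequeues):
  [1] u=0 | in ⊤ | out ⊤ | prev ⊥ | push {}
  [2] u=1 | in ⊥ | out 0 | ==
  [3] u=2 | in 0 | out 0 | prev ⊥ | push {}
  [4] u=3 | in 0 | out 0 | prev ⊥ | push {0}
  [5] u=4 | in 0 | out 0 | prev ⊥ | push {2,3}
  [6] u=5 | in ⊤ | out ⊤ | prev ⊥ | push {1}
  [7] u=6 | in ⊤ | out ⊤ | prev ⊥ | push {}
  [8] u=7 | in 0 | out ⊤ | prev + | push {}
  [9] u=0 | in ⊤ | out ⊤ | ==
  [10] u=2 | in ⊤ | out ⊤ | prev 0 | push {7}
  [11] u=3 | in ⊤ | out ⊤ | prev 0 | push {0,6}
  [12] u=1 | in ⊤ | out ⊤ | prev 0 | push {2,4}
  [13] u=7 | in ⊤ | out ⊤ | ==
  [14] u=0 | in ⊤ | out ⊤ | ==
  [15] u=6 | in ⊤ | out ⊤ | ==
  [16] u=2 | in ⊤ | out ⊤ | ==
  [17] u=4 | in ⊤ | out ⊤ | prev 0 | push {2,3}
  [18] u=2 | in ⊤ | out ⊤ | ==
  [19] u=3 | in ⊤ | out ⊤ | ==

Converged values:
  [0] ⊤
  [1] ⊤
  [2] ⊤
  [3] ⊤
  [4] ⊤
  [5] ⊤
  [6] ⊤
  [7] ⊤

19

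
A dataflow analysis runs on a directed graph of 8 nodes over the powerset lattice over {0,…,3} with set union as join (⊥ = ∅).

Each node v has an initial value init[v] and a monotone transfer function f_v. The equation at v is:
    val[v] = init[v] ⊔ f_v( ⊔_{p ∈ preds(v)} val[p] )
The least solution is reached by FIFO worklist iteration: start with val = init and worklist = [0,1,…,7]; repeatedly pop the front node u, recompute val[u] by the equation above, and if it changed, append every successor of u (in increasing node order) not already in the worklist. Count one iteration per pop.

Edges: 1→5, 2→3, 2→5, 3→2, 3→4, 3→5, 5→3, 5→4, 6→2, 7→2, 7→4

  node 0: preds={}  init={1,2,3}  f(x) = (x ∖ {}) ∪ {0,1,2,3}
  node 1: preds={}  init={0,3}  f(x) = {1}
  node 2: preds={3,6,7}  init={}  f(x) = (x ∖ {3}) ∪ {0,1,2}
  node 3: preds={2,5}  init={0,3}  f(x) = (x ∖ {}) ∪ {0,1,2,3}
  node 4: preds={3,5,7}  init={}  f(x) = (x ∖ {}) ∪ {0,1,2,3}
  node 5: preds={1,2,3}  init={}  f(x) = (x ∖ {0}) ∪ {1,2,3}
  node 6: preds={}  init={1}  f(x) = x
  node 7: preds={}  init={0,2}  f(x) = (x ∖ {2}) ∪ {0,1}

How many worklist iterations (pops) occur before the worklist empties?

Trace (11 dequeues):
  [1] u=0 | in {} | out {0,1,2,3} | prev {1,2,3} | push {}
  [2] u=1 | in {} | out {0,1,3} | prev {0,3} | push {}
  [3] u=2 | in {0,1,2,3} | out {0,1,2} | prev {} | push {}
  [4] u=3 | in {0,1,2} | out {0,1,2,3} | prev {0,3} | push {2}
  [5] u=4 | in {0,1,2,3} | out {0,1,2,3} | prev {} | push {}
  [6] u=5 | in {0,1,2,3} | out {1,2,3} | prev {} | push {3,4}
  [7] u=6 | in {} | out {1} | ==
  [8] u=7 | in {} | out {0,1,2} | prev {0,2} | push {}
  [9] u=2 | in {0,1,2,3} | out {0,1,2} | ==
  [10] u=3 | in {0,1,2,3} | out {0,1,2,3} | ==
  [11] u=4 | in {0,1,2,3} | out {0,1,2,3} | ==

Converged values:
  [0] {0,1,2,3}
  [1] {0,1,3}
  [2] {0,1,2}
  [3] {0,1,2,3}
  [4] {0,1,2,3}
  [5] {1,2,3}
  [6] {1}
  [7] {0,1,2}

11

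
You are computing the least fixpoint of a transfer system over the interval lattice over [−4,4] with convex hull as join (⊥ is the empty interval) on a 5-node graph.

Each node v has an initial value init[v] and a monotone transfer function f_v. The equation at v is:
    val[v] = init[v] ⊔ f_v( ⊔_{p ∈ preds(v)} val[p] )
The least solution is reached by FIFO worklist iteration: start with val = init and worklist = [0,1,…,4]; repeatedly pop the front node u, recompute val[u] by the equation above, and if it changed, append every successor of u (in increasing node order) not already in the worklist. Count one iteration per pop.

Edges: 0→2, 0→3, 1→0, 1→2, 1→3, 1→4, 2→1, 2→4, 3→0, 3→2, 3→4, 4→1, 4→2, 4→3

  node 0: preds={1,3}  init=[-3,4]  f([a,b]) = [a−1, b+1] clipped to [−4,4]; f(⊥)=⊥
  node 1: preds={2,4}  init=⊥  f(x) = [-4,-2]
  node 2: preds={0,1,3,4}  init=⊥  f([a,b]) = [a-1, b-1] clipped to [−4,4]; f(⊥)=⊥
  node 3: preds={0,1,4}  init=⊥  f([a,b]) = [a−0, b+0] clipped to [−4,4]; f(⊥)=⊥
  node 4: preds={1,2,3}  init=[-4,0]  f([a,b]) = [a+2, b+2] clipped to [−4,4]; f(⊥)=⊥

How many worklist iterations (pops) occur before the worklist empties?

9

Worklist (9 pops):
  #1 pop 0: in=⊥ → [-3,4] (no change)
  #2 pop 1: in=[-4,0] → [-4,-2] (was ⊥); enqueue [0]
  #3 pop 2: in=[-4,4] → [-4,3] (was ⊥); enqueue [1]
  #4 pop 3: in=[-4,4] → [-4,4] (was ⊥); enqueue [2]
  #5 pop 4: in=[-4,4] → [-4,4] (was [-4,0]); enqueue [3]
  #6 pop 0: in=[-4,4] → [-4,4] (was [-3,4]); enqueue []
  #7 pop 1: in=[-4,4] → [-4,-2] (no change)
  #8 pop 2: in=[-4,4] → [-4,3] (no change)
  #9 pop 3: in=[-4,4] → [-4,4] (no change)

Fixpoint:
  val[0] = [-4,4]
  val[1] = [-4,-2]
  val[2] = [-4,3]
  val[3] = [-4,4]
  val[4] = [-4,4]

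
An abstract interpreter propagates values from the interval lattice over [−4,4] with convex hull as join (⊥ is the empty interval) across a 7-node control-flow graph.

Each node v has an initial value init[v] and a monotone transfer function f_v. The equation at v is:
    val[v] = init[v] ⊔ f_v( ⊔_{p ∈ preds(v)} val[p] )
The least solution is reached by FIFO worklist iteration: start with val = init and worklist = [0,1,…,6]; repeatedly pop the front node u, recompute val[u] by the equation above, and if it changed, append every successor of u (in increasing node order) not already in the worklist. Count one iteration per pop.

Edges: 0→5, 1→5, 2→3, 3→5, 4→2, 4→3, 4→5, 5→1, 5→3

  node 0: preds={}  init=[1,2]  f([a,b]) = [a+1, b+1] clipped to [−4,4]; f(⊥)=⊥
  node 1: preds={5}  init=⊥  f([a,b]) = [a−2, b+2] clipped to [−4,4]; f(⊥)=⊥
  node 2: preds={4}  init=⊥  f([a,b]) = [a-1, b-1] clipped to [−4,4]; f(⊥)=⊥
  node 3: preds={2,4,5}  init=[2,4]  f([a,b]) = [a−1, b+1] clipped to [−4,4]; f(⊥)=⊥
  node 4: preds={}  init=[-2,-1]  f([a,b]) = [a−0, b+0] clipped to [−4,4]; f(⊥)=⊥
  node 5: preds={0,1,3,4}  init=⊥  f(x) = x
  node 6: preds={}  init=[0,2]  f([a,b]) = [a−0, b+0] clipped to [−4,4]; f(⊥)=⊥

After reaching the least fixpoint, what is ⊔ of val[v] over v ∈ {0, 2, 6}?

Worklist (10 pops):
  #1 pop 0: in=⊥ → [1,2] (no change)
  #2 pop 1: in=⊥ → ⊥ (no change)
  #3 pop 2: in=[-2,-1] → [-3,-2] (was ⊥); enqueue []
  #4 pop 3: in=[-3,-1] → [-4,4] (was [2,4]); enqueue []
  #5 pop 4: in=⊥ → [-2,-1] (no change)
  #6 pop 5: in=[-4,4] → [-4,4] (was ⊥); enqueue [1,3]
  #7 pop 6: in=⊥ → [0,2] (no change)
  #8 pop 1: in=[-4,4] → [-4,4] (was ⊥); enqueue [5]
  #9 pop 3: in=[-4,4] → [-4,4] (no change)
  #10 pop 5: in=[-4,4] → [-4,4] (no change)

Fixpoint:
  val[0] = [1,2]
  val[1] = [-4,4]
  val[2] = [-3,-2]
  val[3] = [-4,4]
  val[4] = [-2,-1]
  val[5] = [-4,4]
  val[6] = [0,2]

[-3,2]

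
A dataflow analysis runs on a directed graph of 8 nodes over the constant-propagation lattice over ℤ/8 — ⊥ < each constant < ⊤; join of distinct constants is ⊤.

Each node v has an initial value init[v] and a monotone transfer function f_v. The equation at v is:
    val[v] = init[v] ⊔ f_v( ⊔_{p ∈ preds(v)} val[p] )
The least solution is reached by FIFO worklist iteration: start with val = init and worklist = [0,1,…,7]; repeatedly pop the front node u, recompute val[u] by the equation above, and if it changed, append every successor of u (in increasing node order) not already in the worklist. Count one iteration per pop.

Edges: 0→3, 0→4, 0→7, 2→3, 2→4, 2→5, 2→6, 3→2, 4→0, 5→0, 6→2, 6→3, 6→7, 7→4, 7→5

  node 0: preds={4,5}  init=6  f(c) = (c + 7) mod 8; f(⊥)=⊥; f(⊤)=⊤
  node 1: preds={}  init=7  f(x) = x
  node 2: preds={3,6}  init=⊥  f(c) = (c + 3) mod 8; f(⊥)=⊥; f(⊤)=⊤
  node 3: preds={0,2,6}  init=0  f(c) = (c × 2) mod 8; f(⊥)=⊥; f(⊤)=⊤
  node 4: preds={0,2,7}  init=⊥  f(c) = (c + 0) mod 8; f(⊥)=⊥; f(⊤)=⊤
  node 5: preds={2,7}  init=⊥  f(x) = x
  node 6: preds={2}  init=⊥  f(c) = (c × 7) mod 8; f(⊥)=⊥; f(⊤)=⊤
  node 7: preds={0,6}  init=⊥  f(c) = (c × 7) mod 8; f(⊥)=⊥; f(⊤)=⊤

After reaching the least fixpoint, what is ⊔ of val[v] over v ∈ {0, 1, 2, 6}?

Worklist (18 pops):
  #1 pop 0: in=⊥ → 6 (no change)
  #2 pop 1: in=⊥ → 7 (no change)
  #3 pop 2: in=0 → 3 (was ⊥); enqueue []
  #4 pop 3: in=⊤ → ⊤ (was 0); enqueue [2]
  #5 pop 4: in=⊤ → ⊤ (was ⊥); enqueue [0]
  #6 pop 5: in=3 → 3 (was ⊥); enqueue []
  #7 pop 6: in=3 → 5 (was ⊥); enqueue [3]
  #8 pop 7: in=⊤ → ⊤ (was ⊥); enqueue [4,5]
  #9 pop 2: in=⊤ → ⊤ (was 3); enqueue [6]
  #10 pop 0: in=⊤ → ⊤ (was 6); enqueue [7]
  #11 pop 3: in=⊤ → ⊤ (no change)
  #12 pop 4: in=⊤ → ⊤ (no change)
  #13 pop 5: in=⊤ → ⊤ (was 3); enqueue [0]
  #14 pop 6: in=⊤ → ⊤ (was 5); enqueue [2,3]
  #15 pop 7: in=⊤ → ⊤ (no change)
  #16 pop 0: in=⊤ → ⊤ (no change)
  #17 pop 2: in=⊤ → ⊤ (no change)
  #18 pop 3: in=⊤ → ⊤ (no change)

Fixpoint:
  val[0] = ⊤
  val[1] = 7
  val[2] = ⊤
  val[3] = ⊤
  val[4] = ⊤
  val[5] = ⊤
  val[6] = ⊤
  val[7] = ⊤

⊤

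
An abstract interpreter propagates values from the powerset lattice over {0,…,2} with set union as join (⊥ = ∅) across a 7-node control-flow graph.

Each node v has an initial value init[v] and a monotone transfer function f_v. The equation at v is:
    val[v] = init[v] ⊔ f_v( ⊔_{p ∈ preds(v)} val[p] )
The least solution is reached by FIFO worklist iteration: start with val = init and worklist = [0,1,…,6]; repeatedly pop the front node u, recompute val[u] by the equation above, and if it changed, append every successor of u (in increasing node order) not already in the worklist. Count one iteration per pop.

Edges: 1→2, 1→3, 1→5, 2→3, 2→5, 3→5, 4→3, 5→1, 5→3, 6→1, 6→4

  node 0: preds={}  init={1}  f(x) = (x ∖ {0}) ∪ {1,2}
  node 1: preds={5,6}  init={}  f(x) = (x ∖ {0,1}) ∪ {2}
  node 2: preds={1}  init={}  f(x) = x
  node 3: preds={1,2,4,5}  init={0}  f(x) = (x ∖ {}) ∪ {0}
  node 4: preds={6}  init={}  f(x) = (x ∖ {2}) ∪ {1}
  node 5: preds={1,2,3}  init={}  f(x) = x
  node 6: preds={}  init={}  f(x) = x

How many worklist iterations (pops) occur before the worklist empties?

Trace (12 dequeues):
  [1] u=0 | in {} | out {1,2} | prev {1} | push {}
  [2] u=1 | in {} | out {2} | prev {} | push {}
  [3] u=2 | in {2} | out {2} | prev {} | push {}
  [4] u=3 | in {2} | out {0,2} | prev {0} | push {}
  [5] u=4 | in {} | out {1} | prev {} | push {3}
  [6] u=5 | in {0,2} | out {0,2} | prev {} | push {1}
  [7] u=6 | in {} | out {} | ==
  [8] u=3 | in {0,1,2} | out {0,1,2} | prev {0,2} | push {5}
  [9] u=1 | in {0,2} | out {2} | ==
  [10] u=5 | in {0,1,2} | out {0,1,2} | prev {0,2} | push {1,3}
  [11] u=1 | in {0,1,2} | out {2} | ==
  [12] u=3 | in {0,1,2} | out {0,1,2} | ==

Converged values:
  [0] {1,2}
  [1] {2}
  [2] {2}
  [3] {0,1,2}
  [4] {1}
  [5] {0,1,2}
  [6] {}

12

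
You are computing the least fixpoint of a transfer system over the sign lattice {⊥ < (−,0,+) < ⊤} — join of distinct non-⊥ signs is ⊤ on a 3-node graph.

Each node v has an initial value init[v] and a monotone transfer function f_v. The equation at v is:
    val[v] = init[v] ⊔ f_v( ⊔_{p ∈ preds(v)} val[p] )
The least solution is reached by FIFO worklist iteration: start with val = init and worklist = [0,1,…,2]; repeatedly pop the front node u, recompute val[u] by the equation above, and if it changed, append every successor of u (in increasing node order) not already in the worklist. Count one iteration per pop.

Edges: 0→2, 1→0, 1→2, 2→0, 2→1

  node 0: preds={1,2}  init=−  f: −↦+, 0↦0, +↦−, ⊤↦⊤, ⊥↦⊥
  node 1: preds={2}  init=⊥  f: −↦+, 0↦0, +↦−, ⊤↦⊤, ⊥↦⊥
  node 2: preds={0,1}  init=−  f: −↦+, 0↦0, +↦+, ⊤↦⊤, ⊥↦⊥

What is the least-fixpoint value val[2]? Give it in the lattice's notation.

⊤

Iteration log — 7 steps:
  step 1. node 0  ⊔preds=−  new=⊤  old=−  +wl: 
  step 2. node 1  ⊔preds=−  new=+  old=⊥  +wl: 0
  step 3. node 2  ⊔preds=⊤  new=⊤  old=−  +wl: 1
  step 4. node 0  ⊔preds=⊤  new=⊤  stable
  step 5. node 1  ⊔preds=⊤  new=⊤  old=+  +wl: 0,2
  step 6. node 0  ⊔preds=⊤  new=⊤  stable
  step 7. node 2  ⊔preds=⊤  new=⊤  stable

Least fixpoint reached:
  node 0: ⊤
  node 1: ⊤
  node 2: ⊤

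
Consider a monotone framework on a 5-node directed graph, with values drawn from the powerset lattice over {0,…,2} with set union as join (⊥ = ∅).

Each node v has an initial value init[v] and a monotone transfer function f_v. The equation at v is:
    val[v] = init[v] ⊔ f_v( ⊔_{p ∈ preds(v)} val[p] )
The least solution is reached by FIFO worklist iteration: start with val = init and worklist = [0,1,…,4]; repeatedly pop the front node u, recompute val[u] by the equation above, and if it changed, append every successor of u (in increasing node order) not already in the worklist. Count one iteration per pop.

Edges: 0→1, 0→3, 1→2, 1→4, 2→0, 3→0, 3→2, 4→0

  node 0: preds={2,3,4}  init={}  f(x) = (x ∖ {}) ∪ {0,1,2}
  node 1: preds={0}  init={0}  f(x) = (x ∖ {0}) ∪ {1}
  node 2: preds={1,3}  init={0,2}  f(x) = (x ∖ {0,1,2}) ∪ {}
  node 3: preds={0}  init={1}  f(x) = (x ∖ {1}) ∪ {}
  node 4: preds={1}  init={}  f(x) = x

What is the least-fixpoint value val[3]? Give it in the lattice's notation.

Worklist (7 pops):
  #1 pop 0: in={0,1,2} → {0,1,2} (was {}); enqueue []
  #2 pop 1: in={0,1,2} → {0,1,2} (was {0}); enqueue []
  #3 pop 2: in={0,1,2} → {0,2} (no change)
  #4 pop 3: in={0,1,2} → {0,1,2} (was {1}); enqueue [0,2]
  #5 pop 4: in={0,1,2} → {0,1,2} (was {}); enqueue []
  #6 pop 0: in={0,1,2} → {0,1,2} (no change)
  #7 pop 2: in={0,1,2} → {0,2} (no change)

Fixpoint:
  val[0] = {0,1,2}
  val[1] = {0,1,2}
  val[2] = {0,2}
  val[3] = {0,1,2}
  val[4] = {0,1,2}

{0,1,2}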